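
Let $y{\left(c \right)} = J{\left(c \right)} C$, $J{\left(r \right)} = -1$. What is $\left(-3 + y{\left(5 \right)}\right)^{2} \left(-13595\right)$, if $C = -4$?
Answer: $-13595$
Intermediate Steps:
$y{\left(c \right)} = 4$ ($y{\left(c \right)} = \left(-1\right) \left(-4\right) = 4$)
$\left(-3 + y{\left(5 \right)}\right)^{2} \left(-13595\right) = \left(-3 + 4\right)^{2} \left(-13595\right) = 1^{2} \left(-13595\right) = 1 \left(-13595\right) = -13595$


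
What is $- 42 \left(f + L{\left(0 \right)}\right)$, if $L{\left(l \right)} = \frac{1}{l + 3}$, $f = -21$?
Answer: $868$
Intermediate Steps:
$L{\left(l \right)} = \frac{1}{3 + l}$
$- 42 \left(f + L{\left(0 \right)}\right) = - 42 \left(-21 + \frac{1}{3 + 0}\right) = - 42 \left(-21 + \frac{1}{3}\right) = \left(-42\right) \left(- \frac{62}{3}\right) = 868$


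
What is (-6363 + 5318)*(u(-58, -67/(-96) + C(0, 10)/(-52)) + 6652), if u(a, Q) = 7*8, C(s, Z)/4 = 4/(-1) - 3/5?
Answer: -7009860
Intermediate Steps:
C(s, Z) = -92/5 (C(s, Z) = 4*(4/(-1) - 3/5) = 4*(4*(-1) - 3*⅕) = 4*(-4 - ⅗) = 4*(-23/5) = -92/5)
u(a, Q) = 56
(-6363 + 5318)*(u(-58, -67/(-96) + C(0, 10)/(-52)) + 6652) = (-6363 + 5318)*(56 + 6652) = -1045*6708 = -7009860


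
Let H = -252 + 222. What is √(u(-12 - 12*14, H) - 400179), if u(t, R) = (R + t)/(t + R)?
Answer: I*√400178 ≈ 632.6*I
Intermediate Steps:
H = -30
u(t, R) = 1 (u(t, R) = (R + t)/(R + t) = 1)
√(u(-12 - 12*14, H) - 400179) = √(1 - 400179) = √(-400178) = I*√400178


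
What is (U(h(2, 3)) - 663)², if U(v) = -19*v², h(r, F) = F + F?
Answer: 1814409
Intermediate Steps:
h(r, F) = 2*F
(U(h(2, 3)) - 663)² = (-19*(2*3)² - 663)² = (-19*6² - 663)² = (-19*36 - 663)² = (-684 - 663)² = (-1347)² = 1814409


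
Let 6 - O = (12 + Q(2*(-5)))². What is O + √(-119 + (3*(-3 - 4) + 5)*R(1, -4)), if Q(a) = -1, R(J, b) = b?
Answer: -115 + I*√55 ≈ -115.0 + 7.4162*I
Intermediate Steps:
O = -115 (O = 6 - (12 - 1)² = 6 - 1*11² = 6 - 1*121 = 6 - 121 = -115)
O + √(-119 + (3*(-3 - 4) + 5)*R(1, -4)) = -115 + √(-119 + (3*(-3 - 4) + 5)*(-4)) = -115 + √(-119 + (3*(-7) + 5)*(-4)) = -115 + √(-119 + (-21 + 5)*(-4)) = -115 + √(-119 - 16*(-4)) = -115 + √(-119 + 64) = -115 + √(-55) = -115 + I*√55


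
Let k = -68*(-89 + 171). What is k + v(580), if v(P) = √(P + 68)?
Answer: -5576 + 18*√2 ≈ -5550.5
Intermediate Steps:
v(P) = √(68 + P)
k = -5576 (k = -68*82 = -5576)
k + v(580) = -5576 + √(68 + 580) = -5576 + √648 = -5576 + 18*√2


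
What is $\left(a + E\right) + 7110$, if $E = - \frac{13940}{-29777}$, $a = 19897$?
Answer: $\frac{804201379}{29777} \approx 27007.0$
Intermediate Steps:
$E = \frac{13940}{29777}$ ($E = \left(-13940\right) \left(- \frac{1}{29777}\right) = \frac{13940}{29777} \approx 0.46815$)
$\left(a + E\right) + 7110 = \left(19897 + \frac{13940}{29777}\right) + 7110 = \frac{592486909}{29777} + 7110 = \frac{804201379}{29777}$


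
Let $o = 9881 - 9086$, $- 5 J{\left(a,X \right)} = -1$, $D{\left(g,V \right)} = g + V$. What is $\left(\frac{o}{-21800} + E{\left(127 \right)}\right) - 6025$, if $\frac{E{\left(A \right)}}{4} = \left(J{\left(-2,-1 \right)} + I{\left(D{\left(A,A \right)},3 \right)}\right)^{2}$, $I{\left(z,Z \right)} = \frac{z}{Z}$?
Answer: $\frac{4470292997}{196200} \approx 22784.0$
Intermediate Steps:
$D{\left(g,V \right)} = V + g$
$J{\left(a,X \right)} = \frac{1}{5}$ ($J{\left(a,X \right)} = \left(- \frac{1}{5}\right) \left(-1\right) = \frac{1}{5}$)
$o = 795$ ($o = 9881 - 9086 = 795$)
$E{\left(A \right)} = 4 \left(\frac{1}{5} + \frac{2 A}{3}\right)^{2}$ ($E{\left(A \right)} = 4 \left(\frac{1}{5} + \frac{A + A}{3}\right)^{2} = 4 \left(\frac{1}{5} + 2 A \frac{1}{3}\right)^{2} = 4 \left(\frac{1}{5} + \frac{2 A}{3}\right)^{2}$)
$\left(\frac{o}{-21800} + E{\left(127 \right)}\right) - 6025 = \left(\frac{795}{-21800} + \frac{4 \left(3 + 10 \cdot 127\right)^{2}}{225}\right) - 6025 = \left(795 \left(- \frac{1}{21800}\right) + \frac{4 \left(3 + 1270\right)^{2}}{225}\right) - 6025 = \left(- \frac{159}{4360} + \frac{4 \cdot 1273^{2}}{225}\right) - 6025 = \left(- \frac{159}{4360} + \frac{4}{225} \cdot 1620529\right) - 6025 = \left(- \frac{159}{4360} + \frac{6482116}{225}\right) - 6025 = \frac{5652397997}{196200} - 6025 = \frac{4470292997}{196200}$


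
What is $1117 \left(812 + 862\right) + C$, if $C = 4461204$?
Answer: $6331062$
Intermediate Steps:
$1117 \left(812 + 862\right) + C = 1117 \left(812 + 862\right) + 4461204 = 1117 \cdot 1674 + 4461204 = 1869858 + 4461204 = 6331062$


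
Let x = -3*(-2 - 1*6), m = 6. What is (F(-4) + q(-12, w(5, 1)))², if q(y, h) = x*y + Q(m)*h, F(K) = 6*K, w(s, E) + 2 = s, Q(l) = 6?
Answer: 86436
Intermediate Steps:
w(s, E) = -2 + s
x = 24 (x = -3*(-2 - 6) = -3*(-8) = 24)
q(y, h) = 6*h + 24*y (q(y, h) = 24*y + 6*h = 6*h + 24*y)
(F(-4) + q(-12, w(5, 1)))² = (6*(-4) + (6*(-2 + 5) + 24*(-12)))² = (-24 + (6*3 - 288))² = (-24 + (18 - 288))² = (-24 - 270)² = (-294)² = 86436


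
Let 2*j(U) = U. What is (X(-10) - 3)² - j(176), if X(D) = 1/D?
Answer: -7839/100 ≈ -78.390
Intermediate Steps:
X(D) = 1/D
j(U) = U/2
(X(-10) - 3)² - j(176) = (1/(-10) - 3)² - 176/2 = (-⅒ - 3)² - 1*88 = (-31/10)² - 88 = 961/100 - 88 = -7839/100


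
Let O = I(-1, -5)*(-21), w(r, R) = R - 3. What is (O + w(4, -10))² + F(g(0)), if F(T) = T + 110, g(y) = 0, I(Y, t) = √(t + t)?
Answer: -4131 + 546*I*√10 ≈ -4131.0 + 1726.6*I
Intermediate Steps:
w(r, R) = -3 + R
I(Y, t) = √2*√t (I(Y, t) = √(2*t) = √2*√t)
F(T) = 110 + T
O = -21*I*√10 (O = (√2*√(-5))*(-21) = (√2*(I*√5))*(-21) = (I*√10)*(-21) = -21*I*√10 ≈ -66.408*I)
(O + w(4, -10))² + F(g(0)) = (-21*I*√10 + (-3 - 10))² + (110 + 0) = (-21*I*√10 - 13)² + 110 = (-13 - 21*I*√10)² + 110 = 110 + (-13 - 21*I*√10)²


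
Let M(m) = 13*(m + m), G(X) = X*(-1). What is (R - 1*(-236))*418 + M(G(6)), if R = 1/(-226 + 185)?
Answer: 4037754/41 ≈ 98482.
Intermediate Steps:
G(X) = -X
R = -1/41 (R = 1/(-41) = -1/41 ≈ -0.024390)
M(m) = 26*m (M(m) = 13*(2*m) = 26*m)
(R - 1*(-236))*418 + M(G(6)) = (-1/41 - 1*(-236))*418 + 26*(-1*6) = (-1/41 + 236)*418 + 26*(-6) = (9675/41)*418 - 156 = 4044150/41 - 156 = 4037754/41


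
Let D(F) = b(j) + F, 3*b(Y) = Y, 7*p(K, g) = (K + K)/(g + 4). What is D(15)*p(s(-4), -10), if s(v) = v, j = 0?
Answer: 20/7 ≈ 2.8571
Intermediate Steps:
p(K, g) = 2*K/(7*(4 + g)) (p(K, g) = ((K + K)/(g + 4))/7 = ((2*K)/(4 + g))/7 = (2*K/(4 + g))/7 = 2*K/(7*(4 + g)))
b(Y) = Y/3
D(F) = F (D(F) = (⅓)*0 + F = 0 + F = F)
D(15)*p(s(-4), -10) = 15*((2/7)*(-4)/(4 - 10)) = 15*((2/7)*(-4)/(-6)) = 15*((2/7)*(-4)*(-⅙)) = 15*(4/21) = 20/7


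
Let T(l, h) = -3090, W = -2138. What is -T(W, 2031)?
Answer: 3090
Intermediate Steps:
-T(W, 2031) = -1*(-3090) = 3090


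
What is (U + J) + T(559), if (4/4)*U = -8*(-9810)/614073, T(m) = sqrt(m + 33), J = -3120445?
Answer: -638726981335/204691 + 4*sqrt(37) ≈ -3.1204e+6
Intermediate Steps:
T(m) = sqrt(33 + m)
U = 26160/204691 (U = -8*(-9810)/614073 = 78480*(1/614073) = 26160/204691 ≈ 0.12780)
(U + J) + T(559) = (26160/204691 - 3120445) + sqrt(33 + 559) = -638726981335/204691 + sqrt(592) = -638726981335/204691 + 4*sqrt(37)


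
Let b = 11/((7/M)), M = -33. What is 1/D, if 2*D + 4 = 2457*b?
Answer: -2/127417 ≈ -1.5696e-5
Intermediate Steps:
b = -363/7 (b = 11/((7/(-33))) = 11/((7*(-1/33))) = 11/(-7/33) = 11*(-33/7) = -363/7 ≈ -51.857)
D = -127417/2 (D = -2 + (2457*(-363/7))/2 = -2 + (½)*(-127413) = -2 - 127413/2 = -127417/2 ≈ -63709.)
1/D = 1/(-127417/2) = -2/127417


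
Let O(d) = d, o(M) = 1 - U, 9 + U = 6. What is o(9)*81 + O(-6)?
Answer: 318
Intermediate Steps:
U = -3 (U = -9 + 6 = -3)
o(M) = 4 (o(M) = 1 - 1*(-3) = 1 + 3 = 4)
o(9)*81 + O(-6) = 4*81 - 6 = 324 - 6 = 318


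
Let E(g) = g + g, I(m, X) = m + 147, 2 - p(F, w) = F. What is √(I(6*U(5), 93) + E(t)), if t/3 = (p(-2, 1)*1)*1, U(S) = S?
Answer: √201 ≈ 14.177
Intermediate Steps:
p(F, w) = 2 - F
I(m, X) = 147 + m
t = 12 (t = 3*(((2 - 1*(-2))*1)*1) = 3*(((2 + 2)*1)*1) = 3*((4*1)*1) = 3*(4*1) = 3*4 = 12)
E(g) = 2*g
√(I(6*U(5), 93) + E(t)) = √((147 + 6*5) + 2*12) = √((147 + 30) + 24) = √(177 + 24) = √201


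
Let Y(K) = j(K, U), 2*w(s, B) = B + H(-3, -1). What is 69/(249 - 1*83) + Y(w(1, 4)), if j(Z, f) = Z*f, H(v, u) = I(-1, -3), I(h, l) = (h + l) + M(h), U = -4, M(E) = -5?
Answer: 1729/166 ≈ 10.416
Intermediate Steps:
I(h, l) = -5 + h + l (I(h, l) = (h + l) - 5 = -5 + h + l)
H(v, u) = -9 (H(v, u) = -5 - 1 - 3 = -9)
w(s, B) = -9/2 + B/2 (w(s, B) = (B - 9)/2 = (-9 + B)/2 = -9/2 + B/2)
Y(K) = -4*K (Y(K) = K*(-4) = -4*K)
69/(249 - 1*83) + Y(w(1, 4)) = 69/(249 - 1*83) - 4*(-9/2 + (½)*4) = 69/(249 - 83) - 4*(-9/2 + 2) = 69/166 - 4*(-5/2) = 69*(1/166) + 10 = 69/166 + 10 = 1729/166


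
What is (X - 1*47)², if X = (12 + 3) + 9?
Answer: 529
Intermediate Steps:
X = 24 (X = 15 + 9 = 24)
(X - 1*47)² = (24 - 1*47)² = (24 - 47)² = (-23)² = 529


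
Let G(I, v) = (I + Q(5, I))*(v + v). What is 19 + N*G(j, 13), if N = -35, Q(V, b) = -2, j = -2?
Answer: 3659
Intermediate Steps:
G(I, v) = 2*v*(-2 + I) (G(I, v) = (I - 2)*(v + v) = (-2 + I)*(2*v) = 2*v*(-2 + I))
19 + N*G(j, 13) = 19 - 70*13*(-2 - 2) = 19 - 70*13*(-4) = 19 - 35*(-104) = 19 + 3640 = 3659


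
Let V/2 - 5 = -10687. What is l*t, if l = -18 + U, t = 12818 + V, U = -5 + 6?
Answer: 145282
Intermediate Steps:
V = -21364 (V = 10 + 2*(-10687) = 10 - 21374 = -21364)
U = 1
t = -8546 (t = 12818 - 21364 = -8546)
l = -17 (l = -18 + 1 = -17)
l*t = -17*(-8546) = 145282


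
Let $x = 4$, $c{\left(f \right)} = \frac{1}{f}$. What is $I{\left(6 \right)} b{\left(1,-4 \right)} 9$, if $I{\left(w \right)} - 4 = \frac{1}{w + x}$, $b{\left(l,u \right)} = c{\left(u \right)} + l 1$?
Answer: $\frac{1107}{40} \approx 27.675$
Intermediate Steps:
$b{\left(l,u \right)} = l + \frac{1}{u}$ ($b{\left(l,u \right)} = \frac{1}{u} + l 1 = \frac{1}{u} + l = l + \frac{1}{u}$)
$I{\left(w \right)} = 4 + \frac{1}{4 + w}$ ($I{\left(w \right)} = 4 + \frac{1}{w + 4} = 4 + \frac{1}{4 + w}$)
$I{\left(6 \right)} b{\left(1,-4 \right)} 9 = \frac{17 + 4 \cdot 6}{4 + 6} \left(1 + \frac{1}{-4}\right) 9 = \frac{17 + 24}{10} \left(1 - \frac{1}{4}\right) 9 = \frac{1}{10} \cdot 41 \cdot \frac{3}{4} \cdot 9 = \frac{41}{10} \cdot \frac{3}{4} \cdot 9 = \frac{123}{40} \cdot 9 = \frac{1107}{40}$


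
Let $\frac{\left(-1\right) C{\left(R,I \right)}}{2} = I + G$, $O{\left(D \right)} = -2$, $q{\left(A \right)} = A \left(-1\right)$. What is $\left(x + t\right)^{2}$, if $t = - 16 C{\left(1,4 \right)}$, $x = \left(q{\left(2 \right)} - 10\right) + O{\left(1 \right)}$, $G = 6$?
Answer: $93636$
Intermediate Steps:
$q{\left(A \right)} = - A$
$C{\left(R,I \right)} = -12 - 2 I$ ($C{\left(R,I \right)} = - 2 \left(I + 6\right) = - 2 \left(6 + I\right) = -12 - 2 I$)
$x = -14$ ($x = \left(\left(-1\right) 2 - 10\right) - 2 = \left(-2 - 10\right) - 2 = -12 - 2 = -14$)
$t = 320$ ($t = - 16 \left(-12 - 8\right) = \left(-16\right) \left(-20\right) = 320$)
$\left(x + t\right)^{2} = \left(-14 + 320\right)^{2} = 306^{2} = 93636$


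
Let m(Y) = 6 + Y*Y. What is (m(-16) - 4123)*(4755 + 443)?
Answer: -20069478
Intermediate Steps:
m(Y) = 6 + Y²
(m(-16) - 4123)*(4755 + 443) = ((6 + (-16)²) - 4123)*(4755 + 443) = ((6 + 256) - 4123)*5198 = (262 - 4123)*5198 = -3861*5198 = -20069478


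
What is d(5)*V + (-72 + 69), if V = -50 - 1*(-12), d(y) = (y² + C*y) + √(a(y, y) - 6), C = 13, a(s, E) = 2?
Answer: -3423 - 76*I ≈ -3423.0 - 76.0*I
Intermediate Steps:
d(y) = y² + 2*I + 13*y (d(y) = (y² + 13*y) + √(2 - 6) = (y² + 13*y) + √(-4) = (y² + 13*y) + 2*I = y² + 2*I + 13*y)
V = -38 (V = -50 + 12 = -38)
d(5)*V + (-72 + 69) = (5² + 2*I + 13*5)*(-38) + (-72 + 69) = (25 + 2*I + 65)*(-38) - 3 = (90 + 2*I)*(-38) - 3 = (-3420 - 76*I) - 3 = -3423 - 76*I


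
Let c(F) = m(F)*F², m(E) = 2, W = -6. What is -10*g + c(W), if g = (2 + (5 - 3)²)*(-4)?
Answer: 312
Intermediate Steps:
c(F) = 2*F²
g = -24 (g = (2 + 2²)*(-4) = (2 + 4)*(-4) = 6*(-4) = -24)
-10*g + c(W) = -10*(-24) + 2*(-6)² = 240 + 2*36 = 240 + 72 = 312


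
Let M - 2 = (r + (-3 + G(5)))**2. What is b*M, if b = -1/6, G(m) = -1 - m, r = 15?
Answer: -19/3 ≈ -6.3333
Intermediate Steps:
b = -1/6 ≈ -0.16667
M = 38 (M = 2 + (15 + (-3 + (-1 - 1*5)))**2 = 2 + (15 + (-3 + (-1 - 5)))**2 = 2 + (15 + (-3 - 6))**2 = 2 + (15 - 9)**2 = 2 + 6**2 = 2 + 36 = 38)
b*M = -1/6*38 = -19/3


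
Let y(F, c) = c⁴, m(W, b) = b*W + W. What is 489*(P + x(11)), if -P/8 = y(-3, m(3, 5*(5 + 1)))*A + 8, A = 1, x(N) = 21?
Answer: -292637967339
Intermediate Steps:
m(W, b) = W + W*b (m(W, b) = W*b + W = W + W*b)
P = -598441672 (P = -8*((3*(1 + 5*(5 + 1)))⁴*1 + 8) = -8*((3*(1 + 5*6))⁴*1 + 8) = -8*((3*(1 + 30))⁴*1 + 8) = -8*((3*31)⁴*1 + 8) = -8*(93⁴*1 + 8) = -8*(74805201*1 + 8) = -8*(74805201 + 8) = -8*74805209 = -598441672)
489*(P + x(11)) = 489*(-598441672 + 21) = 489*(-598441651) = -292637967339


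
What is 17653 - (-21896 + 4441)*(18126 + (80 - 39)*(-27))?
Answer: 297084298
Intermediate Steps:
17653 - (-21896 + 4441)*(18126 + (80 - 39)*(-27)) = 17653 - (-17455)*(18126 + 41*(-27)) = 17653 - (-17455)*(18126 - 1107) = 17653 - (-17455)*17019 = 17653 - 1*(-297066645) = 17653 + 297066645 = 297084298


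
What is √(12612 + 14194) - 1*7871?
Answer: -7871 + √26806 ≈ -7707.3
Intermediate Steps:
√(12612 + 14194) - 1*7871 = √26806 - 7871 = -7871 + √26806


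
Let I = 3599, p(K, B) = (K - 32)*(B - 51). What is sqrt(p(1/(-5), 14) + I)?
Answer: 4*sqrt(7485)/5 ≈ 69.213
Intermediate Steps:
p(K, B) = (-51 + B)*(-32 + K) (p(K, B) = (-32 + K)*(-51 + B) = (-51 + B)*(-32 + K))
sqrt(p(1/(-5), 14) + I) = sqrt((1632 - 51/(-5) - 32*14 + 14/(-5)) + 3599) = sqrt((1632 - 51*(-1/5) - 448 + 14*(-1/5)) + 3599) = sqrt((1632 + 51/5 - 448 - 14/5) + 3599) = sqrt(5957/5 + 3599) = sqrt(23952/5) = 4*sqrt(7485)/5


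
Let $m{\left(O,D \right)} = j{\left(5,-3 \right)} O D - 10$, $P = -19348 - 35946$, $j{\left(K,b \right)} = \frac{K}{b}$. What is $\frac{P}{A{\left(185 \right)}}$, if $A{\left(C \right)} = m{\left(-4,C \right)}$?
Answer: $- \frac{82941}{1835} \approx -45.199$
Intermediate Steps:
$P = -55294$ ($P = -19348 - 35946 = -55294$)
$m{\left(O,D \right)} = -10 - \frac{5 D O}{3}$ ($m{\left(O,D \right)} = \frac{5}{-3} O D - 10 = 5 \left(- \frac{1}{3}\right) O D - 10 = - \frac{5 O}{3} D - 10 = - \frac{5 D O}{3} - 10 = -10 - \frac{5 D O}{3}$)
$A{\left(C \right)} = -10 + \frac{20 C}{3}$ ($A{\left(C \right)} = -10 - \frac{5}{3} C \left(-4\right) = -10 + \frac{20 C}{3}$)
$\frac{P}{A{\left(185 \right)}} = - \frac{55294}{-10 + \frac{20}{3} \cdot 185} = - \frac{55294}{-10 + \frac{3700}{3}} = - \frac{55294}{\frac{3670}{3}} = \left(-55294\right) \frac{3}{3670} = - \frac{82941}{1835}$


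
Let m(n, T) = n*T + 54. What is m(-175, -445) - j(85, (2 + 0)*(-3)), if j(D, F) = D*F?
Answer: 78439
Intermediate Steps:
m(n, T) = 54 + T*n (m(n, T) = T*n + 54 = 54 + T*n)
m(-175, -445) - j(85, (2 + 0)*(-3)) = (54 - 445*(-175)) - 85*(2 + 0)*(-3) = (54 + 77875) - 85*2*(-3) = 77929 - 85*(-6) = 77929 - 1*(-510) = 77929 + 510 = 78439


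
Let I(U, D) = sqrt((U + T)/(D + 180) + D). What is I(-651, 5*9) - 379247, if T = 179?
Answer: -379247 + 7*sqrt(197)/15 ≈ -3.7924e+5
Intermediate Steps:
I(U, D) = sqrt(D + (179 + U)/(180 + D)) (I(U, D) = sqrt((U + 179)/(D + 180) + D) = sqrt((179 + U)/(180 + D) + D) = sqrt(D + (179 + U)/(180 + D)))
I(-651, 5*9) - 379247 = sqrt((179 - 651 + (5*9)*(180 + 5*9))/(180 + 5*9)) - 379247 = sqrt((179 - 651 + 45*(180 + 45))/(180 + 45)) - 379247 = sqrt((179 - 651 + 45*225)/225) - 379247 = sqrt((179 - 651 + 10125)/225) - 379247 = sqrt((1/225)*9653) - 379247 = sqrt(9653/225) - 379247 = 7*sqrt(197)/15 - 379247 = -379247 + 7*sqrt(197)/15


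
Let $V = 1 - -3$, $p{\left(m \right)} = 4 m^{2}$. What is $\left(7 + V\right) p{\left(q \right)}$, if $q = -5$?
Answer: $1100$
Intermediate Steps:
$V = 4$ ($V = 1 + \left(-1 + 4\right) = 1 + 3 = 4$)
$\left(7 + V\right) p{\left(q \right)} = \left(7 + 4\right) 4 \left(-5\right)^{2} = 11 \cdot 4 \cdot 25 = 11 \cdot 100 = 1100$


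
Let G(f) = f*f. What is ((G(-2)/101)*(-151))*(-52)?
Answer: 31408/101 ≈ 310.97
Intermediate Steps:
G(f) = f²
((G(-2)/101)*(-151))*(-52) = (((-2)²/101)*(-151))*(-52) = ((4*(1/101))*(-151))*(-52) = ((4/101)*(-151))*(-52) = -604/101*(-52) = 31408/101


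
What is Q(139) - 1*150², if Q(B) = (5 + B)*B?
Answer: -2484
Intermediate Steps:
Q(B) = B*(5 + B)
Q(139) - 1*150² = 139*(5 + 139) - 1*150² = 139*144 - 1*22500 = 20016 - 22500 = -2484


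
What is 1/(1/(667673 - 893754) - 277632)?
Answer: -226081/62767320193 ≈ -3.6019e-6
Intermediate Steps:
1/(1/(667673 - 893754) - 277632) = 1/(1/(-226081) - 277632) = 1/(-1/226081 - 277632) = 1/(-62767320193/226081) = -226081/62767320193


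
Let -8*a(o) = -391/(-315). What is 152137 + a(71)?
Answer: 383384849/2520 ≈ 1.5214e+5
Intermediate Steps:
a(o) = -391/2520 (a(o) = -(-391)/(8*(-315)) = -(-391)*(-1)/(8*315) = -⅛*391/315 = -391/2520)
152137 + a(71) = 152137 - 391/2520 = 383384849/2520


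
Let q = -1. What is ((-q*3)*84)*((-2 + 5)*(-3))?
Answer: -2268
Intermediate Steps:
((-q*3)*84)*((-2 + 5)*(-3)) = ((-1*(-1)*3)*84)*((-2 + 5)*(-3)) = ((1*3)*84)*(3*(-3)) = (3*84)*(-9) = 252*(-9) = -2268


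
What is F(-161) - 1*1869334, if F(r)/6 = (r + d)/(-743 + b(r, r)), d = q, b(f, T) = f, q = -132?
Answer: -844938089/452 ≈ -1.8693e+6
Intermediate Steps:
d = -132
F(r) = 6*(-132 + r)/(-743 + r) (F(r) = 6*((r - 132)/(-743 + r)) = 6*((-132 + r)/(-743 + r)) = 6*(-132 + r)/(-743 + r))
F(-161) - 1*1869334 = 6*(-132 - 161)/(-743 - 161) - 1*1869334 = 6*(-293)/(-904) - 1869334 = 6*(-1/904)*(-293) - 1869334 = 879/452 - 1869334 = -844938089/452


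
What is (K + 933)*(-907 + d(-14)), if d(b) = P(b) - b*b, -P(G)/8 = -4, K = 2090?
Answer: -3237633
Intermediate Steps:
P(G) = 32 (P(G) = -8*(-4) = 32)
d(b) = 32 - b**2 (d(b) = 32 - b*b = 32 - b**2)
(K + 933)*(-907 + d(-14)) = (2090 + 933)*(-907 + (32 - 1*(-14)**2)) = 3023*(-907 + (32 - 1*196)) = 3023*(-907 + (32 - 196)) = 3023*(-907 - 164) = 3023*(-1071) = -3237633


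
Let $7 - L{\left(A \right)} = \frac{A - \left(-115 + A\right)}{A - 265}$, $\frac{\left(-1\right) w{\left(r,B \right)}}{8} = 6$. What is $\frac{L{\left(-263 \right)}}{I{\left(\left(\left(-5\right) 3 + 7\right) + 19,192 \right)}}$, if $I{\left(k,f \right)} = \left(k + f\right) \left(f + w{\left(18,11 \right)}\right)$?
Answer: $\frac{3811}{15434496} \approx 0.00024691$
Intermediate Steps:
$w{\left(r,B \right)} = -48$ ($w{\left(r,B \right)} = \left(-8\right) 6 = -48$)
$I{\left(k,f \right)} = \left(-48 + f\right) \left(f + k\right)$ ($I{\left(k,f \right)} = \left(k + f\right) \left(f - 48\right) = \left(f + k\right) \left(-48 + f\right) = \left(-48 + f\right) \left(f + k\right)$)
$L{\left(A \right)} = 7 - \frac{115}{-265 + A}$ ($L{\left(A \right)} = 7 - \frac{A - \left(-115 + A\right)}{A - 265} = 7 - \frac{115}{-265 + A}$)
$\frac{L{\left(-263 \right)}}{I{\left(\left(\left(-5\right) 3 + 7\right) + 19,192 \right)}} = \frac{\frac{1}{-265 - 263} \left(-1970 + 7 \left(-263\right)\right)}{192^{2} - 9216 - 48 \left(\left(\left(-5\right) 3 + 7\right) + 19\right) + 192 \left(\left(\left(-5\right) 3 + 7\right) + 19\right)} = \frac{\frac{1}{-528} \left(-1970 - 1841\right)}{36864 - 9216 - 48 \left(\left(-15 + 7\right) + 19\right) + 192 \left(\left(-15 + 7\right) + 19\right)} = \frac{\left(- \frac{1}{528}\right) \left(-3811\right)}{36864 - 9216 - 48 \left(-8 + 19\right) + 192 \left(-8 + 19\right)} = \frac{3811}{528 \left(36864 - 9216 - 528 + 192 \cdot 11\right)} = \frac{3811}{528 \left(36864 - 9216 - 528 + 2112\right)} = \frac{3811}{528 \cdot 29232} = \frac{3811}{528} \cdot \frac{1}{29232} = \frac{3811}{15434496}$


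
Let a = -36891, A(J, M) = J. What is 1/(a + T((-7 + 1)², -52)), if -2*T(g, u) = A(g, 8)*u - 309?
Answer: -2/71601 ≈ -2.7933e-5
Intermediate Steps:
T(g, u) = 309/2 - g*u/2 (T(g, u) = -(g*u - 309)/2 = -(-309 + g*u)/2 = 309/2 - g*u/2)
1/(a + T((-7 + 1)², -52)) = 1/(-36891 + (309/2 - ½*(-7 + 1)²*(-52))) = 1/(-36891 + (309/2 - ½*(-6)²*(-52))) = 1/(-36891 + (309/2 - ½*36*(-52))) = 1/(-36891 + (309/2 + 936)) = 1/(-36891 + 2181/2) = 1/(-71601/2) = -2/71601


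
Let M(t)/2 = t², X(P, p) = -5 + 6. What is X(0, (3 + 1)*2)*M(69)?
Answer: 9522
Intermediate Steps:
X(P, p) = 1
M(t) = 2*t²
X(0, (3 + 1)*2)*M(69) = 1*(2*69²) = 1*(2*4761) = 1*9522 = 9522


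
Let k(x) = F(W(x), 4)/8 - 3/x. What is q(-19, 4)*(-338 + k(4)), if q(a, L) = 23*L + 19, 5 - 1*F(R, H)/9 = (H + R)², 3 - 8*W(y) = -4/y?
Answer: -1264179/32 ≈ -39506.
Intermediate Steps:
W(y) = 3/8 + 1/(2*y) (W(y) = 3/8 - (-1)/(2*y) = 3/8 + 1/(2*y))
F(R, H) = 45 - 9*(H + R)²
q(a, L) = 19 + 23*L
k(x) = 45/8 - 3/x - 9*(4 + (4 + 3*x)/(8*x))²/8 (k(x) = (45 - 9*(4 + (4 + 3*x)/(8*x))²)/8 - 3/x = (45 - 9*(4 + (4 + 3*x)/(8*x))²)*(⅛) - 3/x = (45/8 - 9*(4 + (4 + 3*x)/(8*x))²/8) - 3/x = 45/8 - 3/x - 9*(4 + (4 + 3*x)/(8*x))²/8)
q(-19, 4)*(-338 + k(4)) = (19 + 23*4)*(-338 + (3/512)*(-48 - 2715*4² - 1352*4)/4²) = (19 + 92)*(-338 + (3/512)*(1/16)*(-48 - 2715*16 - 5408)) = 111*(-338 + (3/512)*(1/16)*(-48 - 43440 - 5408)) = 111*(-338 + (3/512)*(1/16)*(-48896)) = 111*(-338 - 573/32) = 111*(-11389/32) = -1264179/32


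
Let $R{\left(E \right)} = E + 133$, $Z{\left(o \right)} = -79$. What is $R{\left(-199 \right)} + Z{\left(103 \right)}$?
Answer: $-145$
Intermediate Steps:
$R{\left(E \right)} = 133 + E$
$R{\left(-199 \right)} + Z{\left(103 \right)} = \left(133 - 199\right) - 79 = -66 - 79 = -145$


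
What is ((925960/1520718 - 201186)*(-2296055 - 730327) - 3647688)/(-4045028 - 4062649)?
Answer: -154317443918383772/2054915058681 ≈ -75097.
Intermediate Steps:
((925960/1520718 - 201186)*(-2296055 - 730327) - 3647688)/(-4045028 - 4062649) = ((925960*(1/1520718) - 201186)*(-3026382) - 3647688)/(-8107677) = ((462980/760359 - 201186)*(-3026382) - 3647688)*(-1/8107677) = (-152973122794/760359*(-3026382) - 3647688)*(-1/8107677) = (154318368435850436/253453 - 3647688)*(-1/8107677) = (154317443918383772/253453)*(-1/8107677) = -154317443918383772/2054915058681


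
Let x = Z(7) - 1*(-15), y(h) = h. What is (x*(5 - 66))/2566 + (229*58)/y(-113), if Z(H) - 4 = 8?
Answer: -34267723/289958 ≈ -118.18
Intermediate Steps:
Z(H) = 12 (Z(H) = 4 + 8 = 12)
x = 27 (x = 12 - 1*(-15) = 12 + 15 = 27)
(x*(5 - 66))/2566 + (229*58)/y(-113) = (27*(5 - 66))/2566 + (229*58)/(-113) = (27*(-61))*(1/2566) + 13282*(-1/113) = -1647*1/2566 - 13282/113 = -1647/2566 - 13282/113 = -34267723/289958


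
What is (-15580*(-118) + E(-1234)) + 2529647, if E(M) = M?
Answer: 4366853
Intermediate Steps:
(-15580*(-118) + E(-1234)) + 2529647 = (-15580*(-118) - 1234) + 2529647 = (1838440 - 1234) + 2529647 = 1837206 + 2529647 = 4366853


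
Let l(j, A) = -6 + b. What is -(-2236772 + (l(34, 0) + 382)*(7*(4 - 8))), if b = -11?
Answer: 2246992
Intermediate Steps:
l(j, A) = -17 (l(j, A) = -6 - 11 = -17)
-(-2236772 + (l(34, 0) + 382)*(7*(4 - 8))) = -(-2236772 + (-17 + 382)*(7*(4 - 8))) = -(-2236772 + 365*(7*(-4))) = -(-2236772 + 365*(-28)) = -(-2236772 - 10220) = -1*(-2246992) = 2246992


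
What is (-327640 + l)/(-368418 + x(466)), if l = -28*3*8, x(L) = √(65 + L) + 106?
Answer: 120921249344/135653728813 + 984936*√59/135653728813 ≈ 0.89145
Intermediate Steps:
x(L) = 106 + √(65 + L)
l = -672 (l = -84*8 = -672)
(-327640 + l)/(-368418 + x(466)) = (-327640 - 672)/(-368418 + (106 + √(65 + 466))) = -328312/(-368418 + (106 + √531)) = -328312/(-368418 + (106 + 3*√59)) = -328312/(-368312 + 3*√59)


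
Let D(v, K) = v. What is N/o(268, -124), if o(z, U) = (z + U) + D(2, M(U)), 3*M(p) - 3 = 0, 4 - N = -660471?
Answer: 660475/146 ≈ 4523.8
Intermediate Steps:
N = 660475 (N = 4 - 1*(-660471) = 4 + 660471 = 660475)
M(p) = 1 (M(p) = 1 + (⅓)*0 = 1 + 0 = 1)
o(z, U) = 2 + U + z (o(z, U) = (z + U) + 2 = (U + z) + 2 = 2 + U + z)
N/o(268, -124) = 660475/(2 - 124 + 268) = 660475/146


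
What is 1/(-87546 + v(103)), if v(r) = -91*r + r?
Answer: -1/96816 ≈ -1.0329e-5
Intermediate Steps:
v(r) = -90*r
1/(-87546 + v(103)) = 1/(-87546 - 90*103) = 1/(-87546 - 9270) = 1/(-96816) = -1/96816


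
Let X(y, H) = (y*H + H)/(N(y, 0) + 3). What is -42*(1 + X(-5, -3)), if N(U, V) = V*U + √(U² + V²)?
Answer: -105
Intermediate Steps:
N(U, V) = √(U² + V²) + U*V (N(U, V) = U*V + √(U² + V²) = √(U² + V²) + U*V)
X(y, H) = (H + H*y)/(3 + √(y²)) (X(y, H) = (y*H + H)/((√(y² + 0²) + y*0) + 3) = (H*y + H)/((√(y² + 0) + 0) + 3) = (H + H*y)/((√(y²) + 0) + 3) = (H + H*y)/(√(y²) + 3) = (H + H*y)/(3 + √(y²)))
-42*(1 + X(-5, -3)) = -42*(1 - 3*(1 - 5)/(3 + √((-5)²))) = -42*(1 - 3*(-4)/(3 + √25)) = -42*(1 - 3*(-4)/(3 + 5)) = -42*(1 - 3*(-4)/8) = -42*(1 - 3*⅛*(-4)) = -42*(1 + 3/2) = -42*5/2 = -105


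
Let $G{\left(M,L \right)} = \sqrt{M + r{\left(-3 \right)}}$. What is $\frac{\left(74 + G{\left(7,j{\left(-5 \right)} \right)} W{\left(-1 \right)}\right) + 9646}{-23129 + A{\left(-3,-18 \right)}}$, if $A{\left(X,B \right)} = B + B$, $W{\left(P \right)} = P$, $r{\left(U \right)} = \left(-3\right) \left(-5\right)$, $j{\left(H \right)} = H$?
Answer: $- \frac{1944}{4633} + \frac{\sqrt{22}}{23165} \approx -0.4194$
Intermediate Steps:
$r{\left(U \right)} = 15$
$G{\left(M,L \right)} = \sqrt{15 + M}$ ($G{\left(M,L \right)} = \sqrt{M + 15} = \sqrt{15 + M}$)
$A{\left(X,B \right)} = 2 B$
$\frac{\left(74 + G{\left(7,j{\left(-5 \right)} \right)} W{\left(-1 \right)}\right) + 9646}{-23129 + A{\left(-3,-18 \right)}} = \frac{\left(74 + \sqrt{15 + 7} \left(-1\right)\right) + 9646}{-23129 + 2 \left(-18\right)} = \frac{\left(74 + \sqrt{22} \left(-1\right)\right) + 9646}{-23129 - 36} = \frac{\left(74 - \sqrt{22}\right) + 9646}{-23165} = \left(9720 - \sqrt{22}\right) \left(- \frac{1}{23165}\right) = - \frac{1944}{4633} + \frac{\sqrt{22}}{23165}$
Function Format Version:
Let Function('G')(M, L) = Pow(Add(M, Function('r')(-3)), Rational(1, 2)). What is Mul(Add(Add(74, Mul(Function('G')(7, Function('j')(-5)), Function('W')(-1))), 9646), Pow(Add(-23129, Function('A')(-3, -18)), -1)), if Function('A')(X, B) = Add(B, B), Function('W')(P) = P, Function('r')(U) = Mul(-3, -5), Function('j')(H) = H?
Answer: Add(Rational(-1944, 4633), Mul(Rational(1, 23165), Pow(22, Rational(1, 2)))) ≈ -0.41940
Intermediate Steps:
Function('r')(U) = 15
Function('G')(M, L) = Pow(Add(15, M), Rational(1, 2)) (Function('G')(M, L) = Pow(Add(M, 15), Rational(1, 2)) = Pow(Add(15, M), Rational(1, 2)))
Function('A')(X, B) = Mul(2, B)
Mul(Add(Add(74, Mul(Function('G')(7, Function('j')(-5)), Function('W')(-1))), 9646), Pow(Add(-23129, Function('A')(-3, -18)), -1)) = Mul(Add(Add(74, Mul(Pow(Add(15, 7), Rational(1, 2)), -1)), 9646), Pow(Add(-23129, Mul(2, -18)), -1)) = Mul(Add(Add(74, Mul(Pow(22, Rational(1, 2)), -1)), 9646), Pow(Add(-23129, -36), -1)) = Mul(Add(Add(74, Mul(-1, Pow(22, Rational(1, 2)))), 9646), Pow(-23165, -1)) = Mul(Add(9720, Mul(-1, Pow(22, Rational(1, 2)))), Rational(-1, 23165)) = Add(Rational(-1944, 4633), Mul(Rational(1, 23165), Pow(22, Rational(1, 2))))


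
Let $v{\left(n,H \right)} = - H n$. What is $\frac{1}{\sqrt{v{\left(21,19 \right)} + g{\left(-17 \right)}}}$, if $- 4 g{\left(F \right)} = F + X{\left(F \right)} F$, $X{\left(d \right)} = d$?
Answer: $- \frac{i \sqrt{467}}{467} \approx - 0.046274 i$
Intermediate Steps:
$v{\left(n,H \right)} = - H n$
$g{\left(F \right)} = - \frac{F}{4} - \frac{F^{2}}{4}$ ($g{\left(F \right)} = - \frac{F + F F}{4} = - \frac{F + F^{2}}{4} = - \frac{F}{4} - \frac{F^{2}}{4}$)
$\frac{1}{\sqrt{v{\left(21,19 \right)} + g{\left(-17 \right)}}} = \frac{1}{\sqrt{\left(-1\right) 19 \cdot 21 - - \frac{17 \left(1 - 17\right)}{4}}} = \frac{1}{\sqrt{-399 - \left(- \frac{17}{4}\right) \left(-16\right)}} = \frac{1}{\sqrt{-399 - 68}} = \frac{1}{\sqrt{-467}} = \frac{1}{i \sqrt{467}} = - \frac{i \sqrt{467}}{467}$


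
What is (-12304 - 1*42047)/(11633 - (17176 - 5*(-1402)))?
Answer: 54351/12553 ≈ 4.3297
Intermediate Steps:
(-12304 - 1*42047)/(11633 - (17176 - 5*(-1402))) = (-12304 - 42047)/(11633 - (17176 - 1*(-7010))) = -54351/(11633 - (17176 + 7010)) = -54351/(11633 - 1*24186) = -54351/(11633 - 24186) = -54351/(-12553) = -54351*(-1/12553) = 54351/12553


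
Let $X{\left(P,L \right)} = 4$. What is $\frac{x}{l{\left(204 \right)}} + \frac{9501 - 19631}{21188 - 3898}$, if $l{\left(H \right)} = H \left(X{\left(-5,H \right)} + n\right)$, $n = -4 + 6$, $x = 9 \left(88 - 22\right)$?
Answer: $- \frac{11827}{117572} \approx -0.10059$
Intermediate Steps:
$x = 594$ ($x = 9 \cdot 66 = 594$)
$n = 2$
$l{\left(H \right)} = 6 H$ ($l{\left(H \right)} = H \left(4 + 2\right) = H 6 = 6 H$)
$\frac{x}{l{\left(204 \right)}} + \frac{9501 - 19631}{21188 - 3898} = \frac{594}{6 \cdot 204} + \frac{9501 - 19631}{21188 - 3898} = \frac{594}{1224} - \frac{10130}{17290} = 594 \cdot \frac{1}{1224} - \frac{1013}{1729} = \frac{33}{68} - \frac{1013}{1729} = - \frac{11827}{117572}$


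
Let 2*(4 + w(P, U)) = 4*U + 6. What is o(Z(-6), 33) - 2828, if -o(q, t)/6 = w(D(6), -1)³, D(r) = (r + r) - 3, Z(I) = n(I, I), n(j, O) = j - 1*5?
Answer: -2666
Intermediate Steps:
n(j, O) = -5 + j (n(j, O) = j - 5 = -5 + j)
Z(I) = -5 + I
D(r) = -3 + 2*r (D(r) = 2*r - 3 = -3 + 2*r)
w(P, U) = -1 + 2*U (w(P, U) = -4 + (4*U + 6)/2 = -4 + (6 + 4*U)/2 = -4 + (3 + 2*U) = -1 + 2*U)
o(q, t) = 162 (o(q, t) = -6*(-1 + 2*(-1))³ = -6*(-1 - 2)³ = -6*(-3)³ = -6*(-27) = 162)
o(Z(-6), 33) - 2828 = 162 - 2828 = -2666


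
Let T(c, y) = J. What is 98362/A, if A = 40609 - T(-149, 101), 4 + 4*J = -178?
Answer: 196724/81309 ≈ 2.4195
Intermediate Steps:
J = -91/2 (J = -1 + (¼)*(-178) = -1 - 89/2 = -91/2 ≈ -45.500)
T(c, y) = -91/2
A = 81309/2 (A = 40609 - 1*(-91/2) = 40609 + 91/2 = 81309/2 ≈ 40655.)
98362/A = 98362/(81309/2) = 98362*(2/81309) = 196724/81309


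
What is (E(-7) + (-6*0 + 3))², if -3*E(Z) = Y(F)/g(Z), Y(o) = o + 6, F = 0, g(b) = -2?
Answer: 16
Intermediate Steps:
Y(o) = 6 + o
E(Z) = 1 (E(Z) = -(6 + 0)/(3*(-2)) = -2*(-1)/2 = -⅓*(-3) = 1)
(E(-7) + (-6*0 + 3))² = (1 + (-6*0 + 3))² = (1 + (0 + 3))² = (1 + 3)² = 4² = 16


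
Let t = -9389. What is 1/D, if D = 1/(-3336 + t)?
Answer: -12725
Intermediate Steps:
D = -1/12725 (D = 1/(-3336 - 9389) = 1/(-12725) = -1/12725 ≈ -7.8585e-5)
1/D = 1/(-1/12725) = -12725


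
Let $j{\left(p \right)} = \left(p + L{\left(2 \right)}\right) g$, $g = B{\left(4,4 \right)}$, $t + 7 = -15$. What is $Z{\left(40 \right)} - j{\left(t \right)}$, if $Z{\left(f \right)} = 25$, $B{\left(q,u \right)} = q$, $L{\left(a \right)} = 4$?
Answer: $97$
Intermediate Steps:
$t = -22$ ($t = -7 - 15 = -22$)
$g = 4$
$j{\left(p \right)} = 16 + 4 p$ ($j{\left(p \right)} = \left(p + 4\right) 4 = \left(4 + p\right) 4 = 16 + 4 p$)
$Z{\left(40 \right)} - j{\left(t \right)} = 25 - \left(16 + 4 \left(-22\right)\right) = 25 - \left(16 - 88\right) = 25 - -72 = 25 + 72 = 97$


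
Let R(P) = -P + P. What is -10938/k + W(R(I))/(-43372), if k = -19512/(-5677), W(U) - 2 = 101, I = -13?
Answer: -28054036223/8815359 ≈ -3182.4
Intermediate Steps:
R(P) = 0
W(U) = 103 (W(U) = 2 + 101 = 103)
k = 19512/5677 (k = -19512*(-1/5677) = 19512/5677 ≈ 3.4370)
-10938/k + W(R(I))/(-43372) = -10938/19512/5677 + 103/(-43372) = -10938*5677/19512 + 103*(-1/43372) = -10349171/3252 - 103/43372 = -28054036223/8815359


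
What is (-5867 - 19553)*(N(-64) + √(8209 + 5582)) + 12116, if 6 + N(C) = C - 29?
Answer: 2528696 - 25420*√13791 ≈ -4.5650e+5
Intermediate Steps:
N(C) = -35 + C (N(C) = -6 + (C - 29) = -6 + (-29 + C) = -35 + C)
(-5867 - 19553)*(N(-64) + √(8209 + 5582)) + 12116 = (-5867 - 19553)*((-35 - 64) + √(8209 + 5582)) + 12116 = -25420*(-99 + √13791) + 12116 = (2516580 - 25420*√13791) + 12116 = 2528696 - 25420*√13791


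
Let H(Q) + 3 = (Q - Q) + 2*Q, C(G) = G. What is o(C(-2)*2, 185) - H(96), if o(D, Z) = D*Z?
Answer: -929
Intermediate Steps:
H(Q) = -3 + 2*Q (H(Q) = -3 + ((Q - Q) + 2*Q) = -3 + (0 + 2*Q) = -3 + 2*Q)
o(C(-2)*2, 185) - H(96) = -2*2*185 - (-3 + 2*96) = -4*185 - (-3 + 192) = -740 - 1*189 = -740 - 189 = -929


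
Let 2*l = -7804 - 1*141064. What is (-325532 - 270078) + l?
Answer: -670044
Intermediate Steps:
l = -74434 (l = (-7804 - 1*141064)/2 = (-7804 - 141064)/2 = (½)*(-148868) = -74434)
(-325532 - 270078) + l = (-325532 - 270078) - 74434 = -595610 - 74434 = -670044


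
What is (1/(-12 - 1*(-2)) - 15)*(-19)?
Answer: 2869/10 ≈ 286.90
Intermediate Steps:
(1/(-12 - 1*(-2)) - 15)*(-19) = (1/(-12 + 2) - 15)*(-19) = (1/(-10) - 15)*(-19) = (-⅒ - 15)*(-19) = -151/10*(-19) = 2869/10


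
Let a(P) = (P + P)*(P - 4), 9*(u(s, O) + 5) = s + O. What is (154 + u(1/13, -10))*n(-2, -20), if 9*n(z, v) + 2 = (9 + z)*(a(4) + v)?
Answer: -819056/351 ≈ -2333.5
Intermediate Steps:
u(s, O) = -5 + O/9 + s/9 (u(s, O) = -5 + (s + O)/9 = -5 + (O + s)/9 = -5 + (O/9 + s/9) = -5 + O/9 + s/9)
a(P) = 2*P*(-4 + P) (a(P) = (2*P)*(-4 + P) = 2*P*(-4 + P))
n(z, v) = -2/9 + v*(9 + z)/9 (n(z, v) = -2/9 + ((9 + z)*(2*4*(-4 + 4) + v))/9 = -2/9 + ((9 + z)*(2*4*0 + v))/9 = -2/9 + ((9 + z)*(0 + v))/9 = -2/9 + ((9 + z)*v)/9 = -2/9 + (v*(9 + z))/9 = -2/9 + v*(9 + z)/9)
(154 + u(1/13, -10))*n(-2, -20) = (154 + (-5 + (⅑)*(-10) + (⅑)/13))*(-2/9 - 20 + (⅑)*(-20)*(-2)) = (154 + (-5 - 10/9 + (⅑)*(1/13)))*(-2/9 - 20 + 40/9) = (154 + (-5 - 10/9 + 1/117))*(-142/9) = (154 - 238/39)*(-142/9) = (5768/39)*(-142/9) = -819056/351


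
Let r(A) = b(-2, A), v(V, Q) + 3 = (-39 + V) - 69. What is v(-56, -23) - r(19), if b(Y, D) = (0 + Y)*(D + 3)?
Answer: -123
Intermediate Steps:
b(Y, D) = Y*(3 + D)
v(V, Q) = -111 + V (v(V, Q) = -3 + ((-39 + V) - 69) = -3 + (-108 + V) = -111 + V)
r(A) = -6 - 2*A (r(A) = -2*(3 + A) = -6 - 2*A)
v(-56, -23) - r(19) = (-111 - 56) - (-6 - 2*19) = -167 - (-6 - 38) = -167 - 1*(-44) = -167 + 44 = -123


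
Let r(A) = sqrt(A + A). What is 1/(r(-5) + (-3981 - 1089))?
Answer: -507/2570491 - I*sqrt(10)/25704910 ≈ -0.00019724 - 1.2302e-7*I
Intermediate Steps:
r(A) = sqrt(2)*sqrt(A) (r(A) = sqrt(2*A) = sqrt(2)*sqrt(A))
1/(r(-5) + (-3981 - 1089)) = 1/(sqrt(2)*sqrt(-5) + (-3981 - 1089)) = 1/(sqrt(2)*(I*sqrt(5)) - 5070) = 1/(I*sqrt(10) - 5070) = 1/(-5070 + I*sqrt(10))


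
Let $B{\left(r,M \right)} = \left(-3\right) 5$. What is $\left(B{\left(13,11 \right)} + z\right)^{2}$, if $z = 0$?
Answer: $225$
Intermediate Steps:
$B{\left(r,M \right)} = -15$
$\left(B{\left(13,11 \right)} + z\right)^{2} = \left(-15 + 0\right)^{2} = \left(-15\right)^{2} = 225$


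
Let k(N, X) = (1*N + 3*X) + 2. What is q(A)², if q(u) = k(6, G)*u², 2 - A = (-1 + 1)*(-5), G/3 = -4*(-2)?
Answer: 102400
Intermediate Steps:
G = 24 (G = 3*(-4*(-2)) = 3*8 = 24)
k(N, X) = 2 + N + 3*X (k(N, X) = (N + 3*X) + 2 = 2 + N + 3*X)
A = 2 (A = 2 - (-1 + 1)*(-5) = 2 - 0*(-5) = 2 - 1*0 = 2 + 0 = 2)
q(u) = 80*u² (q(u) = (2 + 6 + 3*24)*u² = (2 + 6 + 72)*u² = 80*u²)
q(A)² = (80*2²)² = (80*4)² = 320² = 102400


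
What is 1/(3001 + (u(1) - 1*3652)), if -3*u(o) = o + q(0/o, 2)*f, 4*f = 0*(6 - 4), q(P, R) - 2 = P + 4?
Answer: -3/1954 ≈ -0.0015353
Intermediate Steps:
q(P, R) = 6 + P (q(P, R) = 2 + (P + 4) = 2 + (4 + P) = 6 + P)
f = 0 (f = (0*(6 - 4))/4 = (0*2)/4 = (1/4)*0 = 0)
u(o) = -o/3 (u(o) = -(o + (6 + 0/o)*0)/3 = -(o + (6 + 0)*0)/3 = -(o + 6*0)/3 = -(o + 0)/3 = -o/3)
1/(3001 + (u(1) - 1*3652)) = 1/(3001 + (-1/3*1 - 1*3652)) = 1/(3001 + (-1/3 - 3652)) = 1/(3001 - 10957/3) = 1/(-1954/3) = -3/1954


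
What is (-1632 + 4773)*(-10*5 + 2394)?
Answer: 7362504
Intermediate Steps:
(-1632 + 4773)*(-10*5 + 2394) = 3141*(-50 + 2394) = 3141*2344 = 7362504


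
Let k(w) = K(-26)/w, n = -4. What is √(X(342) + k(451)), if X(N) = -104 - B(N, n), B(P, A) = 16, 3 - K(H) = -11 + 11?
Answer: 3*I*√2711863/451 ≈ 10.954*I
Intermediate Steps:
K(H) = 3 (K(H) = 3 - (-11 + 11) = 3 - 1*0 = 3 + 0 = 3)
X(N) = -120 (X(N) = -104 - 1*16 = -104 - 16 = -120)
k(w) = 3/w
√(X(342) + k(451)) = √(-120 + 3/451) = √(-54117/451) = 3*I*√2711863/451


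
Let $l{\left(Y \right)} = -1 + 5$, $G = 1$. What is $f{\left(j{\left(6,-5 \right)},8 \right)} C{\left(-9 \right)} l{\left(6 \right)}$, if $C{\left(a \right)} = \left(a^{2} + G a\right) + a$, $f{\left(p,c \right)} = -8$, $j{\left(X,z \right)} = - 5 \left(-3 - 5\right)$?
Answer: $-2016$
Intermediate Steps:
$j{\left(X,z \right)} = 40$ ($j{\left(X,z \right)} = \left(-5\right) \left(-8\right) = 40$)
$l{\left(Y \right)} = 4$
$C{\left(a \right)} = a^{2} + 2 a$ ($C{\left(a \right)} = \left(a^{2} + 1 a\right) + a = \left(a^{2} + a\right) + a = \left(a + a^{2}\right) + a = a^{2} + 2 a$)
$f{\left(j{\left(6,-5 \right)},8 \right)} C{\left(-9 \right)} l{\left(6 \right)} = - 8 \left(- 9 \left(2 - 9\right)\right) 4 = - 8 \left(\left(-9\right) \left(-7\right)\right) 4 = \left(-8\right) 63 \cdot 4 = \left(-504\right) 4 = -2016$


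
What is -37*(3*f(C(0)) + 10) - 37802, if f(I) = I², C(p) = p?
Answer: -38172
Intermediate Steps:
-37*(3*f(C(0)) + 10) - 37802 = -37*(3*0² + 10) - 37802 = -37*(3*0 + 10) - 37802 = -37*(0 + 10) - 37802 = -37*10 - 37802 = -370 - 37802 = -38172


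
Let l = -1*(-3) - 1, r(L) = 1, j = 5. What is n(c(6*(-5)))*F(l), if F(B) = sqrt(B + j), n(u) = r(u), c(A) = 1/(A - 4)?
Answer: sqrt(7) ≈ 2.6458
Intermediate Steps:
c(A) = 1/(-4 + A)
n(u) = 1
l = 2 (l = 3 - 1 = 2)
F(B) = sqrt(5 + B) (F(B) = sqrt(B + 5) = sqrt(5 + B))
n(c(6*(-5)))*F(l) = 1*sqrt(5 + 2) = 1*sqrt(7) = sqrt(7)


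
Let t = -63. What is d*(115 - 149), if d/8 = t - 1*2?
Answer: 17680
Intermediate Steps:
d = -520 (d = 8*(-63 - 1*2) = 8*(-63 - 2) = 8*(-65) = -520)
d*(115 - 149) = -520*(115 - 149) = -520*(-34) = 17680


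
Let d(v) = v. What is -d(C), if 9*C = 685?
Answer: -685/9 ≈ -76.111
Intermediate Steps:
C = 685/9 (C = (1/9)*685 = 685/9 ≈ 76.111)
-d(C) = -1*685/9 = -685/9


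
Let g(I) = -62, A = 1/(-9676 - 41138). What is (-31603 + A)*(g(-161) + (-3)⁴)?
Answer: -30511622017/50814 ≈ -6.0046e+5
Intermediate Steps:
A = -1/50814 (A = 1/(-50814) = -1/50814 ≈ -1.9680e-5)
(-31603 + A)*(g(-161) + (-3)⁴) = (-31603 - 1/50814)*(-62 + (-3)⁴) = -1605874843*(-62 + 81)/50814 = -1605874843/50814*19 = -30511622017/50814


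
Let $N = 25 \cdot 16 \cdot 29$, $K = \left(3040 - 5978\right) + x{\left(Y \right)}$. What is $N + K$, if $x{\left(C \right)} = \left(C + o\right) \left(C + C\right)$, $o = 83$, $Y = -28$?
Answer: $5582$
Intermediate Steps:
$x{\left(C \right)} = 2 C \left(83 + C\right)$ ($x{\left(C \right)} = \left(C + 83\right) \left(C + C\right) = \left(83 + C\right) 2 C = 2 C \left(83 + C\right)$)
$K = -6018$ ($K = \left(3040 - 5978\right) + 2 \left(-28\right) \left(83 - 28\right) = -2938 + 2 \left(-28\right) 55 = -2938 - 3080 = -6018$)
$N = 11600$ ($N = 400 \cdot 29 = 11600$)
$N + K = 11600 - 6018 = 5582$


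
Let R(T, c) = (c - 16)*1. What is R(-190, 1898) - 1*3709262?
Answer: -3707380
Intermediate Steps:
R(T, c) = -16 + c (R(T, c) = (-16 + c)*1 = -16 + c)
R(-190, 1898) - 1*3709262 = (-16 + 1898) - 1*3709262 = 1882 - 3709262 = -3707380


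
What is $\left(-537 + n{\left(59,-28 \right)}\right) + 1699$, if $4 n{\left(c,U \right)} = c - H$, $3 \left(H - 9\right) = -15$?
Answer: $\frac{4703}{4} \approx 1175.8$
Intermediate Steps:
$H = 4$ ($H = 9 + \frac{1}{3} \left(-15\right) = 9 - 5 = 4$)
$n{\left(c,U \right)} = -1 + \frac{c}{4}$ ($n{\left(c,U \right)} = \frac{c - 4}{4} = \frac{-4 + c}{4} = -1 + \frac{c}{4}$)
$\left(-537 + n{\left(59,-28 \right)}\right) + 1699 = \left(-537 + \left(-1 + \frac{1}{4} \cdot 59\right)\right) + 1699 = \left(-537 + \left(-1 + \frac{59}{4}\right)\right) + 1699 = \left(-537 + \frac{55}{4}\right) + 1699 = - \frac{2093}{4} + 1699 = \frac{4703}{4}$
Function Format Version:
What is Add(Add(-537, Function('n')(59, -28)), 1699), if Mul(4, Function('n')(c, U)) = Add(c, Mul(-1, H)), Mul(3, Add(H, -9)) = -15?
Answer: Rational(4703, 4) ≈ 1175.8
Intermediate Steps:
H = 4 (H = Add(9, Mul(Rational(1, 3), -15)) = Add(9, -5) = 4)
Function('n')(c, U) = Add(-1, Mul(Rational(1, 4), c)) (Function('n')(c, U) = Mul(Rational(1, 4), Add(c, Mul(-1, 4))) = Mul(Rational(1, 4), Add(c, -4)) = Mul(Rational(1, 4), Add(-4, c)) = Add(-1, Mul(Rational(1, 4), c)))
Add(Add(-537, Function('n')(59, -28)), 1699) = Add(Add(-537, Add(-1, Mul(Rational(1, 4), 59))), 1699) = Add(Add(-537, Add(-1, Rational(59, 4))), 1699) = Add(Add(-537, Rational(55, 4)), 1699) = Add(Rational(-2093, 4), 1699) = Rational(4703, 4)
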